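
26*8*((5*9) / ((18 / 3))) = 1560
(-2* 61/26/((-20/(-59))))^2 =12952801/67600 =191.61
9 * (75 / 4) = 675 / 4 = 168.75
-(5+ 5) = -10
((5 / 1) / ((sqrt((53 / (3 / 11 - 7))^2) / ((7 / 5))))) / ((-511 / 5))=-370 / 42559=-0.01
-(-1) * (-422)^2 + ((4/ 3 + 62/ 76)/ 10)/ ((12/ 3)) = 162412657/ 912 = 178084.05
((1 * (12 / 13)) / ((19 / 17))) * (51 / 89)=10404 / 21983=0.47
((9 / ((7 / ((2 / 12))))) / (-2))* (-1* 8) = 6 / 7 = 0.86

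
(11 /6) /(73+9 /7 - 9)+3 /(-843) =18895 /770502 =0.02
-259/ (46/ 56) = -7252/ 23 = -315.30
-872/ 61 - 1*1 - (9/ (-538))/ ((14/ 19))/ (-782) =-5495402823/ 359291464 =-15.30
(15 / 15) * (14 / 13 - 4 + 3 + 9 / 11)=128 / 143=0.90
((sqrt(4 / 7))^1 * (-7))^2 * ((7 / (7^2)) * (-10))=-40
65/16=4.06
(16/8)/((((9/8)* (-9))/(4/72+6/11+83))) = -132424/8019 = -16.51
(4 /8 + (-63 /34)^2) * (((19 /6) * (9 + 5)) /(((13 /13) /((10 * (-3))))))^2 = 2010797075 /289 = 6957775.35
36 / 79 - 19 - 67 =-6758 / 79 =-85.54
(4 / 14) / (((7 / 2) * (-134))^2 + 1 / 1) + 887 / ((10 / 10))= 682872030 / 769867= 887.00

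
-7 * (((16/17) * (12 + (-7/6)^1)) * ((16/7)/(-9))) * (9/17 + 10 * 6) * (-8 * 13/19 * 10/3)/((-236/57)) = 741977600/153459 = 4835.02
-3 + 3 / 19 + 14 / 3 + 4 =5.82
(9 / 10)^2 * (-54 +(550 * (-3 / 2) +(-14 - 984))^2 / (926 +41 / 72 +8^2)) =9534848337 / 3566050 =2673.78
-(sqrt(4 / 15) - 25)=25 - 2 * sqrt(15) / 15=24.48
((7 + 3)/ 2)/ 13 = 5/ 13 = 0.38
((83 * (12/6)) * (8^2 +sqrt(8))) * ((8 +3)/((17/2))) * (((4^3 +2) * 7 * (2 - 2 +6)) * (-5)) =-3239470080/17 - 101233440 * sqrt(2)/17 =-198978575.52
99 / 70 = 1.41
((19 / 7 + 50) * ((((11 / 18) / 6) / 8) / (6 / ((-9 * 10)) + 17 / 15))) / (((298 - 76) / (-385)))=-124025 / 113664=-1.09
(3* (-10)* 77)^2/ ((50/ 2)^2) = 213444/ 25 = 8537.76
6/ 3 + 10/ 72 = 77/ 36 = 2.14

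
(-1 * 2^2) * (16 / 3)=-64 / 3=-21.33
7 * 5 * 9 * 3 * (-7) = -6615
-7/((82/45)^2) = -14175/6724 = -2.11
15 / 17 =0.88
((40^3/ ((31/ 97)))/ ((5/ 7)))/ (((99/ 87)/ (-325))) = -81914560000/ 1023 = -80072883.68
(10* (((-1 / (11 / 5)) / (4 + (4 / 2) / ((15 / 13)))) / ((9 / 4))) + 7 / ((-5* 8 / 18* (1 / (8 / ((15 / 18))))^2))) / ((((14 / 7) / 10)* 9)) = -51555172 / 319275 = -161.48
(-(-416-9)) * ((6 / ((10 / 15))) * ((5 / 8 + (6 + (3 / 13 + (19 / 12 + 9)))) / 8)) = 6937275 / 832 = 8338.07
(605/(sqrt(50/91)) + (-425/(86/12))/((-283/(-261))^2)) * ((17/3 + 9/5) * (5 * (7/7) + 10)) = 85763.90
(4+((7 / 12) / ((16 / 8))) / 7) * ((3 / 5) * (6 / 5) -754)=-228338 / 75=-3044.51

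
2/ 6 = 1/ 3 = 0.33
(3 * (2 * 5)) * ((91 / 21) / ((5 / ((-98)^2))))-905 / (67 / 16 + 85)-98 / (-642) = 114376584011 / 458067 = 249694.01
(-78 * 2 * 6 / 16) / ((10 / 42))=-2457 / 10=-245.70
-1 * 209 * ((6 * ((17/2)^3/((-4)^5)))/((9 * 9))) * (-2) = -1026817/55296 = -18.57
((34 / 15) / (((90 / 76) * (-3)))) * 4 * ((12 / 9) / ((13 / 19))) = -392768 / 78975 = -4.97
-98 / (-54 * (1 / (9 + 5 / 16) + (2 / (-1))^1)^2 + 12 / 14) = 7614943 / 14963433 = 0.51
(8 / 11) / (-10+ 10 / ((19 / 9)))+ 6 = 1612 / 275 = 5.86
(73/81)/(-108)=-73/8748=-0.01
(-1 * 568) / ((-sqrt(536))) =142 * sqrt(134) / 67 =24.53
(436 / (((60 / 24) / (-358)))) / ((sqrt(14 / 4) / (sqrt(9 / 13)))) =-936528*sqrt(182) / 455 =-27768.03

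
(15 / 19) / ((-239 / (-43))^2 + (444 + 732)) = 5547 / 8479871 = 0.00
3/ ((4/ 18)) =27/ 2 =13.50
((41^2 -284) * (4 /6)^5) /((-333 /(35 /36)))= -0.54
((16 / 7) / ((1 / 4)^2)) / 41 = 256 / 287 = 0.89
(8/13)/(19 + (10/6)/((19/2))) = 456/14209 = 0.03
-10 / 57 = -0.18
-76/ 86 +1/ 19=-679/ 817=-0.83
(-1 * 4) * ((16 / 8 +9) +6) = -68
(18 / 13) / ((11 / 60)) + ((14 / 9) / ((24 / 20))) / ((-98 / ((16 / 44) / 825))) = 33679774 / 4459455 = 7.55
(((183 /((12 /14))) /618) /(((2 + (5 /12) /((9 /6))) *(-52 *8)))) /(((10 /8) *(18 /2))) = -427 /13175760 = -0.00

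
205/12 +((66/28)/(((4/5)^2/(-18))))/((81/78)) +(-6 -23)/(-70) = -5561/120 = -46.34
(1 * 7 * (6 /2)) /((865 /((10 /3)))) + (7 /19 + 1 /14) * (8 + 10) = 184031 /23009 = 8.00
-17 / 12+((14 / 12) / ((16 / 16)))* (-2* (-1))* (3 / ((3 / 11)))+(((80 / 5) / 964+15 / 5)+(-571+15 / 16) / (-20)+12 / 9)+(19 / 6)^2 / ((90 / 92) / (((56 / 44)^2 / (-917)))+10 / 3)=1123666822991 / 19684155072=57.08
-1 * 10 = -10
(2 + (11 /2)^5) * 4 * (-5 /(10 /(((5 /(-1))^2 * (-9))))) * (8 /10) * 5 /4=2265679.69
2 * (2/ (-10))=-2/ 5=-0.40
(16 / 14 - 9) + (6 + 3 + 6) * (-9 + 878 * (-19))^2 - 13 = 29251895359 / 7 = 4178842194.14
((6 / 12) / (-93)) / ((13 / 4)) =-2 / 1209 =-0.00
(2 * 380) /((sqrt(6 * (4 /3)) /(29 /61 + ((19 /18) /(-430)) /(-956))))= 4077113461 * sqrt(2) /45136584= 127.74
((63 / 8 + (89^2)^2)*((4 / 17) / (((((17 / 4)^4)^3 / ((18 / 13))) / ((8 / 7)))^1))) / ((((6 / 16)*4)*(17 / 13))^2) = 3503186790943031296 / 20036961360568710551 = 0.17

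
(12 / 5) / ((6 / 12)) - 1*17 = -61 / 5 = -12.20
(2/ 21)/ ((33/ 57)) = 0.16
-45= -45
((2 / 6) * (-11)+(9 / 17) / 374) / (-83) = 69911 / 1583142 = 0.04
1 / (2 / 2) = 1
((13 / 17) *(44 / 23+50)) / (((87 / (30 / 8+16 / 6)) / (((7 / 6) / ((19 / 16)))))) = 5577572 / 1938969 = 2.88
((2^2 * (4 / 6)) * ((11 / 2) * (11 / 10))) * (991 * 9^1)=719466 / 5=143893.20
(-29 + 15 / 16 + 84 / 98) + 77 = 5577 / 112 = 49.79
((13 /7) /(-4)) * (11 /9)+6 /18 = -59 /252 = -0.23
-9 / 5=-1.80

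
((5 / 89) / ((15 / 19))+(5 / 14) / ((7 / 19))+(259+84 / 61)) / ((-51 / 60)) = -307.55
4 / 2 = 2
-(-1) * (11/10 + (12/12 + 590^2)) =3481021/10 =348102.10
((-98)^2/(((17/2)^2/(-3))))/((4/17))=-28812/17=-1694.82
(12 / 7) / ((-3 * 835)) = -4 / 5845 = -0.00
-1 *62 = -62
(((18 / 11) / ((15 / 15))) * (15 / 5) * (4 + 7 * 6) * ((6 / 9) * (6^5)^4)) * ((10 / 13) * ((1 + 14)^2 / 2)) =6811423173837324288000 / 143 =47632329886974295720.28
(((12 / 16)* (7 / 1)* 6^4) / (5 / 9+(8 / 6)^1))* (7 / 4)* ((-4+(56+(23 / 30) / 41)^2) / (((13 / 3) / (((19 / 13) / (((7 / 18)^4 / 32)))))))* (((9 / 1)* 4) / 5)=67123800371.39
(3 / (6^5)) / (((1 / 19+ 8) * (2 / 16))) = 19 / 49572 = 0.00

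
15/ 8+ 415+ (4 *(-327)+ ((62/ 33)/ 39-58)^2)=32693929847/ 13250952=2467.29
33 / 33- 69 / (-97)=166 / 97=1.71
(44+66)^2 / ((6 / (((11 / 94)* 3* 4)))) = 133100 / 47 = 2831.91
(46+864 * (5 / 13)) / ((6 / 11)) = 27049 / 39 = 693.56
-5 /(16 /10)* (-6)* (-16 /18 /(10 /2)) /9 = -10 /27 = -0.37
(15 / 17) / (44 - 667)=-15 / 10591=-0.00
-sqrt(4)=-2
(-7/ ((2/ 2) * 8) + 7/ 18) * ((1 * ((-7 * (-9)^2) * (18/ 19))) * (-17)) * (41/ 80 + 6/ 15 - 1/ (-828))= -113437107/ 27968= -4055.96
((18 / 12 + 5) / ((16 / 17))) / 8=221 / 256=0.86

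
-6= -6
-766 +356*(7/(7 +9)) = -2441/4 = -610.25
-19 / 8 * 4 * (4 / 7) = -38 / 7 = -5.43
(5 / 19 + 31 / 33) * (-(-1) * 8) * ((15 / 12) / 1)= 7540 / 627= 12.03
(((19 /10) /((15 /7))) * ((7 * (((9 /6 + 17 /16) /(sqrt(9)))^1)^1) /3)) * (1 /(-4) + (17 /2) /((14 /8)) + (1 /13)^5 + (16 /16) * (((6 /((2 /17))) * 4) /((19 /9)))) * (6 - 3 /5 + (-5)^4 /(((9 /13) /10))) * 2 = 2332974686917074529 /721793592000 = 3232190.91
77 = 77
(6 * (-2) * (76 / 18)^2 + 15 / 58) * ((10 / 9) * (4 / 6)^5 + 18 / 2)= -6693063809 / 3424842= -1954.27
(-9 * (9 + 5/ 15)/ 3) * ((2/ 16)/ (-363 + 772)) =-7/ 818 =-0.01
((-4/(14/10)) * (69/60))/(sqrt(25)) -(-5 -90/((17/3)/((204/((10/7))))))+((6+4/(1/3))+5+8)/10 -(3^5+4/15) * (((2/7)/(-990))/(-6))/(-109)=2275.44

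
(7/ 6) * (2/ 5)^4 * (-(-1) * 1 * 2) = 112/ 1875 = 0.06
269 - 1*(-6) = 275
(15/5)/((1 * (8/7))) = 21/8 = 2.62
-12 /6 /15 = -2 /15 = -0.13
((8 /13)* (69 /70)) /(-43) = -276 /19565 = -0.01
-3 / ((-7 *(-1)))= -3 / 7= -0.43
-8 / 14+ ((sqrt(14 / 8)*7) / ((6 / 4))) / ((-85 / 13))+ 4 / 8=-91*sqrt(7) / 255-1 / 14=-1.02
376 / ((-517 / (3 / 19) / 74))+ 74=13690 / 209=65.50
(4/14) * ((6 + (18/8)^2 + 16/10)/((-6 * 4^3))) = -1013/107520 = -0.01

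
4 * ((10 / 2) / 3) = 20 / 3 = 6.67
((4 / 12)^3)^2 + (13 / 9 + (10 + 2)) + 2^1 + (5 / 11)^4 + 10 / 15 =172428811 / 10673289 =16.16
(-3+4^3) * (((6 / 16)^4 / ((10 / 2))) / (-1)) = -4941 / 20480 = -0.24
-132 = -132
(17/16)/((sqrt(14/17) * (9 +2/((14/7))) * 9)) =17 * sqrt(238)/20160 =0.01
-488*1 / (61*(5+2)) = -8 / 7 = -1.14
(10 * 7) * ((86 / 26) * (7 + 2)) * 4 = 108360 / 13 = 8335.38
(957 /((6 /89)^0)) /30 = 319 /10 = 31.90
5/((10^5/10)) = 0.00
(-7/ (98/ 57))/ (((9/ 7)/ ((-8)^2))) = -608/ 3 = -202.67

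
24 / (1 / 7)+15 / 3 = 173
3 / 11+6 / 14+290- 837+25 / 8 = -334595 / 616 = -543.17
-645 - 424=-1069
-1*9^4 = -6561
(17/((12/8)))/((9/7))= 238/27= 8.81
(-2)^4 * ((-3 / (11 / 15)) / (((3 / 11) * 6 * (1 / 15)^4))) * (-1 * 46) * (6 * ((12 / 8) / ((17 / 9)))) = 7545150000 / 17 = 443832352.94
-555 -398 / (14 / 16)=-1009.86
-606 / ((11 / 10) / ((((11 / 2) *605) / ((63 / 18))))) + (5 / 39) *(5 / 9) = -1286871125 / 2457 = -523757.07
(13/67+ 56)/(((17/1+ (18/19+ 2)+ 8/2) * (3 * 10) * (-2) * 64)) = -4769/7804160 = -0.00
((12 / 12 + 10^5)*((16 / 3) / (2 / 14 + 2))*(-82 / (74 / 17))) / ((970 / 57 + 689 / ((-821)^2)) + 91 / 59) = -1474643630176438876 / 5837758370805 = -252604.43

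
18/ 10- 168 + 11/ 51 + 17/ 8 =-334273/ 2040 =-163.86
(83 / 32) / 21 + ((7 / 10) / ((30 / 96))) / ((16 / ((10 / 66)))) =1783 / 12320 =0.14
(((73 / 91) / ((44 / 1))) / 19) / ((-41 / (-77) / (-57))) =-219 / 2132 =-0.10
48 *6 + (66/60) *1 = 2891/10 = 289.10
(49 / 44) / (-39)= -49 / 1716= -0.03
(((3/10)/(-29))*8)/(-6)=2/145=0.01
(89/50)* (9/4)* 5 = 801/40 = 20.02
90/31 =2.90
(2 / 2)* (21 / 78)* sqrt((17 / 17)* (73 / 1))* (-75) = -525* sqrt(73) / 26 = -172.52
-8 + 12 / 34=-130 / 17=-7.65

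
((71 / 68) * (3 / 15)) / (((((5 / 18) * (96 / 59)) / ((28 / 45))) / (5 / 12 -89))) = -31170349 / 1224000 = -25.47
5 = 5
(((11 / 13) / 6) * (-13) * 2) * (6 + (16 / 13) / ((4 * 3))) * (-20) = 52360 / 117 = 447.52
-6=-6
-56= -56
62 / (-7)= -62 / 7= -8.86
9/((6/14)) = 21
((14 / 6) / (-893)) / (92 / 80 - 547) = 140 / 29246643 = 0.00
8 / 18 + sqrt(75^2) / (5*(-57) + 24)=41 / 261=0.16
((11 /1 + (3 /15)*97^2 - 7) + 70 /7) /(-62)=-30.58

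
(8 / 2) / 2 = 2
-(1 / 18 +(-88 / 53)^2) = -2.81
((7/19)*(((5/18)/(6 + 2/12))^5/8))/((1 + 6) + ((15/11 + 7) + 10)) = 240625/714599462414808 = 0.00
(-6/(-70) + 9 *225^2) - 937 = 15914083/35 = 454688.09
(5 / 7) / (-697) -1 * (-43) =209792 / 4879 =43.00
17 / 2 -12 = -7 / 2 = -3.50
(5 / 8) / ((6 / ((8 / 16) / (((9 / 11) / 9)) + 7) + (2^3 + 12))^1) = 125 / 4096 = 0.03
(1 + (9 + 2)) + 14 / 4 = 31 / 2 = 15.50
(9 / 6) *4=6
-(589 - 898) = 309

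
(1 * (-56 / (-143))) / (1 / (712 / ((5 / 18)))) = 717696 / 715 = 1003.77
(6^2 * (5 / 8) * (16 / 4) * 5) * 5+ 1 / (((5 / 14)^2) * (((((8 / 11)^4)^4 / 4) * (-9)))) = 6654507421670564111 / 3958241859993600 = 1681.18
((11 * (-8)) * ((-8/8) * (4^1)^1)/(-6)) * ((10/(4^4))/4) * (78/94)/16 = -715/24064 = -0.03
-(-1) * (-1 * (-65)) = 65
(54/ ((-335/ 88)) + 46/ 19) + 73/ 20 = -206583/ 25460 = -8.11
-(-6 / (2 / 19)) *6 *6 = 2052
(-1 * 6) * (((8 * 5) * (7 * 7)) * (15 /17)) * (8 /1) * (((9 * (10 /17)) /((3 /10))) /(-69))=141120000 /6647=21230.63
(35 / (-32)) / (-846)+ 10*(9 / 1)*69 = 6210.00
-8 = -8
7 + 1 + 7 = 15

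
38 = 38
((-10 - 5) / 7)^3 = -3375 / 343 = -9.84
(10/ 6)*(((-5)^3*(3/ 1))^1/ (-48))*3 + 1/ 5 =3141/ 80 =39.26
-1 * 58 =-58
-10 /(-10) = 1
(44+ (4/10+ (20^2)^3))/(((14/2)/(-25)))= -1600001110/7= -228571587.14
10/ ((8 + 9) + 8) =2/ 5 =0.40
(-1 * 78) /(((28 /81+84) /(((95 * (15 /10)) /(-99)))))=100035 /75152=1.33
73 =73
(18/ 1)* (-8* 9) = -1296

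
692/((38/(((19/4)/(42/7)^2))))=173/72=2.40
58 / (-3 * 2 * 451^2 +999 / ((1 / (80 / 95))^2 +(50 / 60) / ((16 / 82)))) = -126527 / 2661932073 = -0.00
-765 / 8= -95.62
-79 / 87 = -0.91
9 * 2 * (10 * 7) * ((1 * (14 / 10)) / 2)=882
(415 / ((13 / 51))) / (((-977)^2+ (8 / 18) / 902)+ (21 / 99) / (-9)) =257726205 / 151102891576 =0.00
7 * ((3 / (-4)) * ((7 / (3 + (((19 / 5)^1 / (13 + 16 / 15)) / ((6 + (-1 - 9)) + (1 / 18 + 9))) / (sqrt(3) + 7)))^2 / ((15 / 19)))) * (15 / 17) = -31.82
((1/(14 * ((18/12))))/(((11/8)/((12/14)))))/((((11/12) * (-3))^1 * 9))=-64/53361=-0.00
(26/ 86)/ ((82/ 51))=663/ 3526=0.19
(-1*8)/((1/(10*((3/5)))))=-48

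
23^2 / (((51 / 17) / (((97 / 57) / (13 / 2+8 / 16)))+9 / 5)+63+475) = 256565 / 267788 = 0.96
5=5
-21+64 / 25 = -461 / 25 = -18.44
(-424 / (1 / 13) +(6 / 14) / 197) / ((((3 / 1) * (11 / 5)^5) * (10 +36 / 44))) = -23753265625 / 7207808223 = -3.30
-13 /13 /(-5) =1 /5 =0.20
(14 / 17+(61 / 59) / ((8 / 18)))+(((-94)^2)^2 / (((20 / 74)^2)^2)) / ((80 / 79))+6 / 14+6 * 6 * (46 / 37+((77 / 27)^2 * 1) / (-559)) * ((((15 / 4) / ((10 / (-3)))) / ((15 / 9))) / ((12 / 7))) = 944235736844842253767343 / 65346904350000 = 14449586345.93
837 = 837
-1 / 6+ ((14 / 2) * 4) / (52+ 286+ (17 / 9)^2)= -14059 / 166002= -0.08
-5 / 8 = -0.62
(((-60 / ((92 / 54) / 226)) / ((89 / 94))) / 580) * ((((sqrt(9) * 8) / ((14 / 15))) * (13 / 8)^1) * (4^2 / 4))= -1006646940 / 415541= -2422.50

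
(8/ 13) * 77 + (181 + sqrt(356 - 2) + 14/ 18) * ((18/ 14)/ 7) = 9 * sqrt(354)/ 49 + 51452/ 637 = 84.23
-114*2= -228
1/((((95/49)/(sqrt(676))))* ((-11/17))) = -21658/1045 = -20.73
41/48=0.85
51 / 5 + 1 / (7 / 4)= 377 / 35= 10.77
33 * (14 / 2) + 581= 812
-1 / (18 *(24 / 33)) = -11 / 144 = -0.08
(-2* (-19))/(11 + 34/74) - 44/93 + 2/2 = 75767/19716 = 3.84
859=859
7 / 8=0.88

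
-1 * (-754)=754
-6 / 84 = -1 / 14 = -0.07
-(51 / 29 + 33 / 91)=-5598 / 2639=-2.12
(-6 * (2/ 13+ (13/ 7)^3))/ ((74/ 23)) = -12.23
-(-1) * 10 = 10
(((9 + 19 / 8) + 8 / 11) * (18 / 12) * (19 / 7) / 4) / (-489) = -20235 / 803264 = -0.03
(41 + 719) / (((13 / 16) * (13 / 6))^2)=245.24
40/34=20/17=1.18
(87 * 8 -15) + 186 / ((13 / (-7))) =7551 / 13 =580.85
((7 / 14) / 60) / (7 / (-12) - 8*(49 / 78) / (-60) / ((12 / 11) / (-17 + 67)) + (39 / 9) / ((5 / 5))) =117 / 106550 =0.00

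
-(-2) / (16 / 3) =3 / 8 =0.38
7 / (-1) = -7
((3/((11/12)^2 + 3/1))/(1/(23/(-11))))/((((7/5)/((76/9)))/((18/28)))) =-1887840/298067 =-6.33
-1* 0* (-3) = 0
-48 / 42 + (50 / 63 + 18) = 1112 / 63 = 17.65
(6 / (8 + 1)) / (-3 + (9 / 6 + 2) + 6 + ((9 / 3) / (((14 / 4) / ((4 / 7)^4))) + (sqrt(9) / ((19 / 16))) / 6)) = 1277332 / 13435827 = 0.10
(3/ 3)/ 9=0.11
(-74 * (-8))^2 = 350464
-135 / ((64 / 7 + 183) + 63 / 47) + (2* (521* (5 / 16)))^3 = 140660621567065 / 4073984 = 34526552.28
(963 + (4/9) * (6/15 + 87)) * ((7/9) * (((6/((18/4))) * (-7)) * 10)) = -17672536/243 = -72726.49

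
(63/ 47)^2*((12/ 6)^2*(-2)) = -31752/ 2209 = -14.37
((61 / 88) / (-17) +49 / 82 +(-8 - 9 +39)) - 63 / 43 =55628181 / 2637448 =21.09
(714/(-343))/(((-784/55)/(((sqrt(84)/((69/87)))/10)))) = 16269*sqrt(21)/441784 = 0.17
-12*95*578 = -658920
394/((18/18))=394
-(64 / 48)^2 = -16 / 9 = -1.78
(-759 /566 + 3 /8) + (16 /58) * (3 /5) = -262779 /328280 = -0.80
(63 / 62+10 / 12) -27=-2339 / 93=-25.15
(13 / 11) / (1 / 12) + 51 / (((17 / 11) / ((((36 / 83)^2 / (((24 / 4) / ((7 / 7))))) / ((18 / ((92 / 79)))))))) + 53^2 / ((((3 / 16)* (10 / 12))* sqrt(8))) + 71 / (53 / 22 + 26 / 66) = 43833576906 / 1107510085 + 22472* sqrt(2) / 5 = 6395.62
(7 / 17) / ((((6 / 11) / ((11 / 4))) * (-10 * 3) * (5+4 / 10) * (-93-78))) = 847 / 11302416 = 0.00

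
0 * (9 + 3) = 0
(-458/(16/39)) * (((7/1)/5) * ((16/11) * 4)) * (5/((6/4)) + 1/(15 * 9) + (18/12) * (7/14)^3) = -32083.64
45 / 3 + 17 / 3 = 20.67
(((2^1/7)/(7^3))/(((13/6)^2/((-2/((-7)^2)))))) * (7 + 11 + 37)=-7920/19882681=-0.00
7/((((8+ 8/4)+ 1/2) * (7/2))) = 4/21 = 0.19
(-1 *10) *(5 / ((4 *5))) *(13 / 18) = -65 / 36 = -1.81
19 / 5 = 3.80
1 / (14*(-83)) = -1 / 1162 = -0.00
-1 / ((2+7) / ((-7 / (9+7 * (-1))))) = 7 / 18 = 0.39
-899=-899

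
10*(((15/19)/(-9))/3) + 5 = 805/171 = 4.71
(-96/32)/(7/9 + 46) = -27/421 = -0.06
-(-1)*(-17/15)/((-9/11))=187/135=1.39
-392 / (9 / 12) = -1568 / 3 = -522.67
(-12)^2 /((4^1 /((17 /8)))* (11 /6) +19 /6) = 544 /25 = 21.76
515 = 515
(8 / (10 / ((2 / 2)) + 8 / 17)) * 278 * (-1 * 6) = -113424 / 89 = -1274.43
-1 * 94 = -94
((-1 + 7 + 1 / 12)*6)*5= 365 / 2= 182.50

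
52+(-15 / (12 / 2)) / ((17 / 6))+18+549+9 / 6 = 21067 / 34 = 619.62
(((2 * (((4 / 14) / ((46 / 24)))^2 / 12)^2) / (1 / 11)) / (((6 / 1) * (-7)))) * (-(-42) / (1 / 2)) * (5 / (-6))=84480 / 671898241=0.00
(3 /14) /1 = 0.21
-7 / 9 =-0.78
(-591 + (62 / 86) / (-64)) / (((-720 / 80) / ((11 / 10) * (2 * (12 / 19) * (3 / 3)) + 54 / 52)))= 159.44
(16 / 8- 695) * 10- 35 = -6965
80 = 80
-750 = -750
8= 8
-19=-19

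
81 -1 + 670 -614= 136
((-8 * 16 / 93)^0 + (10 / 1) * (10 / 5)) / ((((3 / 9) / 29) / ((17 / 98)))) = 4437 / 14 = 316.93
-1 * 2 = -2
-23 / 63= -0.37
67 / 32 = 2.09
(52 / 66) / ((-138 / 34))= -442 / 2277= -0.19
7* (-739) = -5173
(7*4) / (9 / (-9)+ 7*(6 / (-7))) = -4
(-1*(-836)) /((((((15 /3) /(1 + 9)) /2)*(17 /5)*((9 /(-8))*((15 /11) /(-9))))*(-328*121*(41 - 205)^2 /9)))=-57 /1171657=-0.00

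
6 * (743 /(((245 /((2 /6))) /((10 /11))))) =2972 /539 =5.51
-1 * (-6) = 6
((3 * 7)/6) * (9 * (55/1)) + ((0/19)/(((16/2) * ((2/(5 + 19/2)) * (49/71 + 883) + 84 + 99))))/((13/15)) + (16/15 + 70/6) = 52357/30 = 1745.23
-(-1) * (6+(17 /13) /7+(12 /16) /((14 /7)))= 4777 /728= 6.56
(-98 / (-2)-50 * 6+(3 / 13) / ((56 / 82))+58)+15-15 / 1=-70129 / 364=-192.66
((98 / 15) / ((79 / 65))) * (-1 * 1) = -1274 / 237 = -5.38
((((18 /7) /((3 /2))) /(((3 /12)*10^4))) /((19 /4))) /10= 6 /415625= 0.00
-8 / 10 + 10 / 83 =-282 / 415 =-0.68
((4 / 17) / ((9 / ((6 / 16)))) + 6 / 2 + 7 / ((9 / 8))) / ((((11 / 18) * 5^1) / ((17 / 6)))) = 8.56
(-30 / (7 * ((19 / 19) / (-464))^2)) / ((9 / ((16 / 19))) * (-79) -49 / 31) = 3203604480 / 2936941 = 1090.80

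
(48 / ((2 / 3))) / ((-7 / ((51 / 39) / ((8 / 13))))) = -153 / 7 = -21.86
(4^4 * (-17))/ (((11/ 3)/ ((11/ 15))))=-4352/ 5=-870.40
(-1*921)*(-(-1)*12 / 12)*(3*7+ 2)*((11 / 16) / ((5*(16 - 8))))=-233013 / 640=-364.08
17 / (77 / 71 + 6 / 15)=355 / 31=11.45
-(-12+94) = -82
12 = 12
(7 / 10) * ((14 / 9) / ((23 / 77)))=3773 / 1035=3.65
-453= -453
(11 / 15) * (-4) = -44 / 15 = -2.93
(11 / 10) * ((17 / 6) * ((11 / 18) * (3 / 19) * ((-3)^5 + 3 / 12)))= -1997347 / 27360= -73.00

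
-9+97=88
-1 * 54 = -54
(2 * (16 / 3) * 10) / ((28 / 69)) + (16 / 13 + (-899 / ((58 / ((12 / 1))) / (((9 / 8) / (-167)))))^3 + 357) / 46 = 270.69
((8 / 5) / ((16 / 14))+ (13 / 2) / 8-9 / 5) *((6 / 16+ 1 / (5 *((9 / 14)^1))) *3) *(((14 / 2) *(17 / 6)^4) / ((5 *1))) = 1588485899 / 20736000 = 76.61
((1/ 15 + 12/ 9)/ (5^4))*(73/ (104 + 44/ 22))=511/ 331250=0.00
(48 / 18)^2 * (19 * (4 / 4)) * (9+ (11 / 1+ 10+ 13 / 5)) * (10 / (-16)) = -24776 / 9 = -2752.89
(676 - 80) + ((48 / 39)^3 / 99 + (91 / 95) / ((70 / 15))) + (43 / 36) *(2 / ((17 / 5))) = 209680860392 / 351267345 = 596.93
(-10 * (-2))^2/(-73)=-400/73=-5.48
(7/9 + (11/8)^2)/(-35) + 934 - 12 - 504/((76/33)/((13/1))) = -1923.02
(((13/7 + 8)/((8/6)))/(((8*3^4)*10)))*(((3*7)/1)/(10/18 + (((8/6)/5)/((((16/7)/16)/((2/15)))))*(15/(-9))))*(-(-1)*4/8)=207/2432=0.09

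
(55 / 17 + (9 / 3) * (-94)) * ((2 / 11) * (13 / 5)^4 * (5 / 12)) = -135350579 / 140250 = -965.07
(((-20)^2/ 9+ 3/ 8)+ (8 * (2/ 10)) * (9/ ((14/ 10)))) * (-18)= -27773/ 28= -991.89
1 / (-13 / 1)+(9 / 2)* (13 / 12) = 499 / 104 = 4.80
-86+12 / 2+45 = -35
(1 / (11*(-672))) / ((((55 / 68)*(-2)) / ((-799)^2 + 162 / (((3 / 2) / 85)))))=1000807 / 18480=54.16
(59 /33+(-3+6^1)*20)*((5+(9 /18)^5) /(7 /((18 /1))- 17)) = -42819 /2288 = -18.71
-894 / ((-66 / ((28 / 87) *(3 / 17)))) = 4172 / 5423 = 0.77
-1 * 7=-7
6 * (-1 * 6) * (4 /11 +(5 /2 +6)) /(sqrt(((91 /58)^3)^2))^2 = -10278546986880 /480504751727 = -21.39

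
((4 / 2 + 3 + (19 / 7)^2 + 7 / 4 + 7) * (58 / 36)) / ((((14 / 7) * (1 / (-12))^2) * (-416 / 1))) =-120031 / 20384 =-5.89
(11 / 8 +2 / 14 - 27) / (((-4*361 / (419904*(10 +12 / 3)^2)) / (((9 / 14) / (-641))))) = -337051692 / 231401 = -1456.57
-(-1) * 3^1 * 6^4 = 3888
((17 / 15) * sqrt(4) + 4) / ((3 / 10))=188 / 9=20.89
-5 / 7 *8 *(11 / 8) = -55 / 7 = -7.86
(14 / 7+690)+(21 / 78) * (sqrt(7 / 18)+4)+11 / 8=7 * sqrt(14) / 156+72223 / 104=694.62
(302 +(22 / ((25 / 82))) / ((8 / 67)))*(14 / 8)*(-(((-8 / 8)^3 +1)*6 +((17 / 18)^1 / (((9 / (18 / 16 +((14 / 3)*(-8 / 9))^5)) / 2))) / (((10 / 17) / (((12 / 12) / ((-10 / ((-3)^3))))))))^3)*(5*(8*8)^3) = 21399275600115864477602854808757403831485946927 / 6231753365380664833075078125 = 3433909262037795037.41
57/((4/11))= 627/4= 156.75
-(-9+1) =8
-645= -645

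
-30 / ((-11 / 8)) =240 / 11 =21.82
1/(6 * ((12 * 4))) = 1/288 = 0.00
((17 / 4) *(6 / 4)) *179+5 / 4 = 9139 / 8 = 1142.38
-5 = -5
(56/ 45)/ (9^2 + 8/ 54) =24/ 1565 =0.02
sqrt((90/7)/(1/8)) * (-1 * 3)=-30.43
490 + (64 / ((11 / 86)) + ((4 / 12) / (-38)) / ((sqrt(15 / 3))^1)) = 10894 / 11-sqrt(5) / 570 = 990.36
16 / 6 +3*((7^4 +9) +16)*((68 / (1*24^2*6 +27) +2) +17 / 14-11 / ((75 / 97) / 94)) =-1972703198321 / 203175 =-9709379.59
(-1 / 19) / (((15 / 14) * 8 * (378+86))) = -7 / 528960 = -0.00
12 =12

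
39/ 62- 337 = -20855/ 62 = -336.37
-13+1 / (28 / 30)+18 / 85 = -13943 / 1190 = -11.72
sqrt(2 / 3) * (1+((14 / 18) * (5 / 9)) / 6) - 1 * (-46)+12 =521 * sqrt(6) / 1458+58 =58.88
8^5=32768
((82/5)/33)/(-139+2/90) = -123/34397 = -0.00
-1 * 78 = -78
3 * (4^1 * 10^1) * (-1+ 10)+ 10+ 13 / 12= 13093 / 12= 1091.08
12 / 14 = 6 / 7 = 0.86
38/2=19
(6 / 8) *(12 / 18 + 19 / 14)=85 / 56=1.52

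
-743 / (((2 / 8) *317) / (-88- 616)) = 6600.28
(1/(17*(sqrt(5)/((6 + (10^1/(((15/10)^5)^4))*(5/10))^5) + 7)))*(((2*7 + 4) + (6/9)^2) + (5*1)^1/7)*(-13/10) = -7430591562542691783380185482390315627127836280940267874510286934787275336019640317653291754423646902183424/35502609681096300785383884349848191616309018415152247071285659188398731368017963979331620567334171684361855 + 106042634876101938410272551960410376466820802737432173551574631984917451680930062808973738784921653136*sqrt(5)/27613140863074900610854132272104149034907014322896192166555512702087902175125083095035704885704355754503665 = -0.21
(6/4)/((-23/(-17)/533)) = 27183/46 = 590.93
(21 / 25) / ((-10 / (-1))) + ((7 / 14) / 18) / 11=0.09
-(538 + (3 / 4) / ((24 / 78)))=-8647 / 16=-540.44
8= 8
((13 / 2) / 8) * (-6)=-39 / 8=-4.88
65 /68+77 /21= 943 /204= 4.62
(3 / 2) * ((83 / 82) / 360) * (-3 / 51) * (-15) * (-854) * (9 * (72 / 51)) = -956907 / 23698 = -40.38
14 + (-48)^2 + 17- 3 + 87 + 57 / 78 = 62913 / 26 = 2419.73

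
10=10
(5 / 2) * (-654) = -1635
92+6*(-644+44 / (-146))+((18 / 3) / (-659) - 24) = -3797.82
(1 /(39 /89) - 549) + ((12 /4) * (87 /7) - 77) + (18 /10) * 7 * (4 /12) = -794747 /1365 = -582.23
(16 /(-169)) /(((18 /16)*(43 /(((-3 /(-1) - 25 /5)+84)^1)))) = -10496 /65403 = -0.16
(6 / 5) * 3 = 18 / 5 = 3.60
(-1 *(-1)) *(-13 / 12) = -13 / 12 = -1.08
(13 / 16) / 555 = 13 / 8880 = 0.00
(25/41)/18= 25/738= 0.03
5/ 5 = 1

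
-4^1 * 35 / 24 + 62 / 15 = -17 / 10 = -1.70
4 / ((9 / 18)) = 8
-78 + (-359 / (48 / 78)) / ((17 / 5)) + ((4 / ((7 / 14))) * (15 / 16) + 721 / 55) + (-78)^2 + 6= 43840491 / 7480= 5861.03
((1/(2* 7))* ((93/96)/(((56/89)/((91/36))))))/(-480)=-35867/61931520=-0.00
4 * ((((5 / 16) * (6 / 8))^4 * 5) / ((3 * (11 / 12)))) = 253125 / 11534336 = 0.02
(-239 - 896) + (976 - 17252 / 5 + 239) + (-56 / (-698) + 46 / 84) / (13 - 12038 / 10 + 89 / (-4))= -2996435520538 / 889044345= -3370.40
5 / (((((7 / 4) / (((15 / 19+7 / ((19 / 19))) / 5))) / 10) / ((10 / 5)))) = 11840 / 133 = 89.02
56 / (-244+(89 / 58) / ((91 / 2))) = -147784 / 643827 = -0.23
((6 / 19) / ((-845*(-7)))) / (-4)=-3 / 224770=-0.00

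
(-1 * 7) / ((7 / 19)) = -19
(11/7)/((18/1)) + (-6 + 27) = 2657/126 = 21.09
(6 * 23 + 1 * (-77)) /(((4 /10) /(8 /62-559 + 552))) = -64965 /62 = -1047.82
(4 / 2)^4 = 16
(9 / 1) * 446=4014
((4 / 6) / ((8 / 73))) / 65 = 73 / 780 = 0.09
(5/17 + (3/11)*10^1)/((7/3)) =1.29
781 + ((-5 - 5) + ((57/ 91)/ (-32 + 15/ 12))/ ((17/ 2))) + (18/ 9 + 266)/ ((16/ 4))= 53151674/ 63427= 838.00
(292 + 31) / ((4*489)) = 323 / 1956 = 0.17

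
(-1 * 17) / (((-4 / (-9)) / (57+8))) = -9945 / 4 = -2486.25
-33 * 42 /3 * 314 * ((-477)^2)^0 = -145068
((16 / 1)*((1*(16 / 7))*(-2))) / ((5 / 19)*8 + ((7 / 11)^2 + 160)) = -1177088 / 2615277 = -0.45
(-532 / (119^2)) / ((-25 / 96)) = 7296 / 50575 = 0.14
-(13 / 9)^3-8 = -8029 / 729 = -11.01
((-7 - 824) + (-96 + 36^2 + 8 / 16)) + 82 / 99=73325 / 198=370.33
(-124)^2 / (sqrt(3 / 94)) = 15376 * sqrt(282) / 3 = 86068.98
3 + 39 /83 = 288 /83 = 3.47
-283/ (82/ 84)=-11886/ 41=-289.90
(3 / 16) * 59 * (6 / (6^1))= 177 / 16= 11.06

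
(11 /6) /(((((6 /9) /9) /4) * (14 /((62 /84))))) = 1023 /196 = 5.22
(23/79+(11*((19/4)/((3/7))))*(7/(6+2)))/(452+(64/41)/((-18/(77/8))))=99783381/420861440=0.24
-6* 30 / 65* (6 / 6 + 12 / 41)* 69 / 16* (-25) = 822825 / 2132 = 385.94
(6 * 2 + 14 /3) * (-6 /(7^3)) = -100 /343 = -0.29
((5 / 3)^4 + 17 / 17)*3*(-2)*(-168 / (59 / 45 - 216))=-395360 / 9661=-40.92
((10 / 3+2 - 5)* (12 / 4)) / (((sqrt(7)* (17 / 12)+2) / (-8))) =2304 / 1447 - 1632* sqrt(7) / 1447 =-1.39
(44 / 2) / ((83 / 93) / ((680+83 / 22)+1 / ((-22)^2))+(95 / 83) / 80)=899212122336 / 638131765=1409.13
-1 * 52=-52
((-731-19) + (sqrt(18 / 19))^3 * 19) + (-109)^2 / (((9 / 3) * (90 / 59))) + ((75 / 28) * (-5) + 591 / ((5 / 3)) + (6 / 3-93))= 2113.95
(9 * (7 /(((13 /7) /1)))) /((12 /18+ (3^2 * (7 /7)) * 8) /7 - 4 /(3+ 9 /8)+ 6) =101871 /46280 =2.20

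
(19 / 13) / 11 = 19 / 143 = 0.13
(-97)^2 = 9409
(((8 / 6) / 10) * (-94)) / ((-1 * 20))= 47 / 75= 0.63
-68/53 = -1.28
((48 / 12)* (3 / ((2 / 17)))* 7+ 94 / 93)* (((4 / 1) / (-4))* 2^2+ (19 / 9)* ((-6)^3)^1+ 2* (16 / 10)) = -326616.91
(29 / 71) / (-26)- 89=-164323 / 1846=-89.02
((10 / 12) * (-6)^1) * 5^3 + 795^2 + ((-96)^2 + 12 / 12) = 640617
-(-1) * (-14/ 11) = -14/ 11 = -1.27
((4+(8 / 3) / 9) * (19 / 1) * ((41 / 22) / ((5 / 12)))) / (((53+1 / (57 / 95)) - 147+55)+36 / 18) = -90364 / 8745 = -10.33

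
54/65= 0.83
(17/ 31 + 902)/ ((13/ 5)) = 139895/ 403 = 347.13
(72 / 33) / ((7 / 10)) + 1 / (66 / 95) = 4.56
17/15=1.13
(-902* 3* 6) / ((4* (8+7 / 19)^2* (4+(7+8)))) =-8569 / 2809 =-3.05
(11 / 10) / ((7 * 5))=11 / 350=0.03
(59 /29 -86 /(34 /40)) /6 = -16.52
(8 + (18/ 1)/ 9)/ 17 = 10/ 17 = 0.59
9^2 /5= 81 /5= 16.20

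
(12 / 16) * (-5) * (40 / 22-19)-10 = 2395 / 44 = 54.43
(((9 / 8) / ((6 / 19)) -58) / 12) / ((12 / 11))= -9581 / 2304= -4.16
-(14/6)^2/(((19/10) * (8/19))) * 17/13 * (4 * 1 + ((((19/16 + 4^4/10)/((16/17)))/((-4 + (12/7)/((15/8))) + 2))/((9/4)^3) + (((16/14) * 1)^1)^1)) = -25.29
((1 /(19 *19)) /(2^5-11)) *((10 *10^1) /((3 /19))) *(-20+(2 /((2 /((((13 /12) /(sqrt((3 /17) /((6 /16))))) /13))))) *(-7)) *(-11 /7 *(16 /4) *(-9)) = -98.54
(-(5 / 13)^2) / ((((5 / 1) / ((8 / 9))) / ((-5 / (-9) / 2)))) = -100 / 13689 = -0.01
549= 549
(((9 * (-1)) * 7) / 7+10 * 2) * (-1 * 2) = -22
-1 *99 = -99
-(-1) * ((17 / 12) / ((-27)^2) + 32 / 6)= 46673 / 8748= 5.34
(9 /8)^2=81 /64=1.27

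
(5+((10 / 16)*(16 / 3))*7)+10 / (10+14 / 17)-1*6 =6419 / 276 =23.26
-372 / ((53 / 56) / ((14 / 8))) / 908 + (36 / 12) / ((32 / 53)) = 4.21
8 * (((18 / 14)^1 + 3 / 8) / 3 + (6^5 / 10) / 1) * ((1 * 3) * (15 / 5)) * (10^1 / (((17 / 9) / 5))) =176485230 / 119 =1483069.16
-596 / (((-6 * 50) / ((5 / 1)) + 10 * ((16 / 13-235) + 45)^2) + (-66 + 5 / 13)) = -100724 / 60199931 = -0.00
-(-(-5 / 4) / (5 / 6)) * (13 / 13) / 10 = -3 / 20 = -0.15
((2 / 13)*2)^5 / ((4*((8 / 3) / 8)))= 768 / 371293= 0.00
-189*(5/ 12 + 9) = -7119/ 4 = -1779.75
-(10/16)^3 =-125/512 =-0.24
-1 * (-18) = 18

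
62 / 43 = 1.44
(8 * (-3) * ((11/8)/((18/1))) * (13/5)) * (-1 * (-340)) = -4862/3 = -1620.67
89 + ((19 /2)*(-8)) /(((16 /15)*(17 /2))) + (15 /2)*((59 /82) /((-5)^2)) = 1126819 /13940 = 80.83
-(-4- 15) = 19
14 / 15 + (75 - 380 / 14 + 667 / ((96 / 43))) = 389257 / 1120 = 347.55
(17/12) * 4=17/3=5.67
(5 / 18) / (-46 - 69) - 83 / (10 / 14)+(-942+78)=-2029019 / 2070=-980.20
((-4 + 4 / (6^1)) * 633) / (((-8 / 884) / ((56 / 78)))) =502180 / 3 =167393.33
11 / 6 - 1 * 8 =-37 / 6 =-6.17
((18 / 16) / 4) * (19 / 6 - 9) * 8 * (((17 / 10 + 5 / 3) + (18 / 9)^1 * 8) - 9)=-2177 / 16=-136.06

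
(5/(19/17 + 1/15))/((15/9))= 765/302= 2.53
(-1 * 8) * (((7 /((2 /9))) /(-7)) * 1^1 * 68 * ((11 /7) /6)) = 4488 /7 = 641.14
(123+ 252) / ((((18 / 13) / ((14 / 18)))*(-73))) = -11375 / 3942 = -2.89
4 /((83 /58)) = 232 /83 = 2.80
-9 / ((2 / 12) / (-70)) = 3780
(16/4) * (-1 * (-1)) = 4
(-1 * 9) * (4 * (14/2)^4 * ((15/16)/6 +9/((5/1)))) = -169090.42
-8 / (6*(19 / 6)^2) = -48 / 361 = -0.13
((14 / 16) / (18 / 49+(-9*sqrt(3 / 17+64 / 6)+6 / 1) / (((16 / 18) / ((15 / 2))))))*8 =-1344560*sqrt(28203) / 7730666287 - 414420832 / 69575996583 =-0.04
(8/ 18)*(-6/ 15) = -8/ 45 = -0.18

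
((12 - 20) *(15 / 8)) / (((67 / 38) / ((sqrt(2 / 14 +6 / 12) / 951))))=-0.01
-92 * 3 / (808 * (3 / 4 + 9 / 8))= -0.18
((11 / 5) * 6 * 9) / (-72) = -33 / 20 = -1.65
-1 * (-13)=13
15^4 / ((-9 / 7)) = -39375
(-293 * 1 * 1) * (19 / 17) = -5567 / 17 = -327.47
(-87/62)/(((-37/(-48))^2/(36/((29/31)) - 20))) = -1852416/42439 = -43.65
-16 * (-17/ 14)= 136/ 7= 19.43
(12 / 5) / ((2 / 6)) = 7.20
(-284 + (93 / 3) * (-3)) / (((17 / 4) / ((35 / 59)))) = -52780 / 1003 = -52.62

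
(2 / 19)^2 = 4 / 361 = 0.01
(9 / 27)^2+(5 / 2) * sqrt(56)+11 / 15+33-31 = 128 / 45+5 * sqrt(14) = 21.55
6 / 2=3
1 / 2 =0.50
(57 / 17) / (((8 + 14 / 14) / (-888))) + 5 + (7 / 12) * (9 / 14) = -44261 / 136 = -325.45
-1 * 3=-3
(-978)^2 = 956484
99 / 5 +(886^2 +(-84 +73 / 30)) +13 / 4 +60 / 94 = 2213525503 / 2820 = 784938.12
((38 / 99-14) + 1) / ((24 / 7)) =-8743 / 2376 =-3.68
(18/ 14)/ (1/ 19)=24.43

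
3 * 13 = 39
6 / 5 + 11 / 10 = 23 / 10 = 2.30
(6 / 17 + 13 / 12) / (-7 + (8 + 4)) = 293 / 1020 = 0.29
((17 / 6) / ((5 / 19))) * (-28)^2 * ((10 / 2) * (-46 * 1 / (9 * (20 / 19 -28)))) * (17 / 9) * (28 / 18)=823051481 / 34992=23521.13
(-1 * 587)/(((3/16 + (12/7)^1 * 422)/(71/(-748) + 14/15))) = -154613452/227331225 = -0.68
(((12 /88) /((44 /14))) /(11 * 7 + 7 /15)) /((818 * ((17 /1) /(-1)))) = -0.00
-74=-74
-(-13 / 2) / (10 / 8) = 26 / 5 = 5.20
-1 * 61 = -61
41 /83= 0.49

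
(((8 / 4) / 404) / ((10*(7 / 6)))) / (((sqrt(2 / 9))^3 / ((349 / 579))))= 9423*sqrt(2) / 5458040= 0.00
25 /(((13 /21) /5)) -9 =2508 /13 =192.92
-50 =-50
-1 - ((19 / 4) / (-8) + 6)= -205 / 32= -6.41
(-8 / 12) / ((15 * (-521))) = 2 / 23445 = 0.00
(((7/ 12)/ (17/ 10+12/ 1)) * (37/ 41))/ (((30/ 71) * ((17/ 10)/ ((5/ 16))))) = 0.02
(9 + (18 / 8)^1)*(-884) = -9945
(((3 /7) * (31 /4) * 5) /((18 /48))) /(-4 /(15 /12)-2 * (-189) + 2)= 775 /6594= 0.12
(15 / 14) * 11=165 / 14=11.79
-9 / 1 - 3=-12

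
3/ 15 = 1/ 5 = 0.20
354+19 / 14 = 4975 / 14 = 355.36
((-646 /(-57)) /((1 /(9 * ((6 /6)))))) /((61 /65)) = 6630 /61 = 108.69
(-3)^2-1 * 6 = 3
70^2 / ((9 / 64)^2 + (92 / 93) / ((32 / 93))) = 20070400 / 11857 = 1692.70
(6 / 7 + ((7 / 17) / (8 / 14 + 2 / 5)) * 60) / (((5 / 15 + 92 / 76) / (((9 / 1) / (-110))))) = -1705212 / 1223915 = -1.39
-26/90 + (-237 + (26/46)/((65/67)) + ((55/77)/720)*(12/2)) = -13719151/57960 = -236.70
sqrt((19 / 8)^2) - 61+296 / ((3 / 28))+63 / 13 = 845173 / 312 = 2708.89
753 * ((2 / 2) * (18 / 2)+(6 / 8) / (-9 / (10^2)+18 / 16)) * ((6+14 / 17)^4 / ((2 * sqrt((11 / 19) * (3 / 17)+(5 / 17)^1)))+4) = 673684 / 23+952967786408 * sqrt(646) / 1920983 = 12638009.37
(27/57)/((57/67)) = 201/361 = 0.56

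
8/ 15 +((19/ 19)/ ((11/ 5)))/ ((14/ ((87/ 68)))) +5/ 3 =2.24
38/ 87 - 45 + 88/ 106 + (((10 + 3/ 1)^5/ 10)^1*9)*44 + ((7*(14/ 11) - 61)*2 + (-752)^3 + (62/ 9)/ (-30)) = -410555953.34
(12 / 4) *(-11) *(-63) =2079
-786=-786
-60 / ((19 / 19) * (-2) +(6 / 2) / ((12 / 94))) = -120 / 43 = -2.79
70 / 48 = 35 / 24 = 1.46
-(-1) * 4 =4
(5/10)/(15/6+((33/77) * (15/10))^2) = 98/571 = 0.17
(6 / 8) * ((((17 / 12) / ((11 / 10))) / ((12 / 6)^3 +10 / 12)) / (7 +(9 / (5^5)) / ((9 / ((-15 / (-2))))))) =159375 / 10205998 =0.02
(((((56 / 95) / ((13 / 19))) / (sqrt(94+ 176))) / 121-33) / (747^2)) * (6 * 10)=-220 / 62001+ 112 * sqrt(30) / 13166222355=-0.00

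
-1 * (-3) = 3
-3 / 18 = -1 / 6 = -0.17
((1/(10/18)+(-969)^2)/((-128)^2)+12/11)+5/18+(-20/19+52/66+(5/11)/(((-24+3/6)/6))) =211104472729/3621150720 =58.30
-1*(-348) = 348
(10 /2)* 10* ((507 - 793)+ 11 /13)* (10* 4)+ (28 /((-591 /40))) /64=-8763348455 /15366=-570307.72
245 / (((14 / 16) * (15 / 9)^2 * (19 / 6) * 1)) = 31.83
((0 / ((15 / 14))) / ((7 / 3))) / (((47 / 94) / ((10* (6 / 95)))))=0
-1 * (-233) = 233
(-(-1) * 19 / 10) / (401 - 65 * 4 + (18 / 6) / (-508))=4826 / 358125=0.01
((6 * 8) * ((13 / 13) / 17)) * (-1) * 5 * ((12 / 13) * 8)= -23040 / 221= -104.25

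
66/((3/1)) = 22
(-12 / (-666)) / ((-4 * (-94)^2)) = -1 / 1961592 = -0.00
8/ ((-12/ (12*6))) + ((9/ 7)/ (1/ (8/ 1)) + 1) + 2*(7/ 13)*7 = -2655/ 91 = -29.18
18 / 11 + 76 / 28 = 335 / 77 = 4.35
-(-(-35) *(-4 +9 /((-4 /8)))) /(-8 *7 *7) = -55 /28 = -1.96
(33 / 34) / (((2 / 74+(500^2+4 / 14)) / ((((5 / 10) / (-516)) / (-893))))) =259 / 61480366727888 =0.00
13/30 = 0.43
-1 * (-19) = 19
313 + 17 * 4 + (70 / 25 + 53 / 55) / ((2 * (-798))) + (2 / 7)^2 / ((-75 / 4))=1170525679 / 3072300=380.99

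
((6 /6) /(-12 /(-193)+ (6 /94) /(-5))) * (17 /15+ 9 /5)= 399124 /6723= 59.37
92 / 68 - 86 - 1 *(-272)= 3185 / 17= 187.35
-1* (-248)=248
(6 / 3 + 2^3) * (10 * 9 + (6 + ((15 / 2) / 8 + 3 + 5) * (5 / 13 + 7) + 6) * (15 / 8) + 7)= 4865 / 2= 2432.50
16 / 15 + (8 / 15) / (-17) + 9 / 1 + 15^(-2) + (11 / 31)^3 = 1149125057 / 113950575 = 10.08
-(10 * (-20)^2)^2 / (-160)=100000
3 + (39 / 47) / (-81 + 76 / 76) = 11241 / 3760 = 2.99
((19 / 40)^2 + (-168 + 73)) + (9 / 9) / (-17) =-2579463 / 27200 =-94.83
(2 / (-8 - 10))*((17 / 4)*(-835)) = 14195 / 36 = 394.31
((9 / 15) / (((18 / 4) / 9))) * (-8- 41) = -294 / 5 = -58.80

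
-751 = -751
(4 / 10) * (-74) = -148 / 5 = -29.60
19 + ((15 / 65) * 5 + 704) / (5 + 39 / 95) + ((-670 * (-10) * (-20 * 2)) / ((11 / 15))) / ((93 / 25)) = -223506742357 / 2278562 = -98091.14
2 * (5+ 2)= 14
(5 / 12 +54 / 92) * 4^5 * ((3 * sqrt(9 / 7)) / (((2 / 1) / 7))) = 106368 * sqrt(7) / 23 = 12235.79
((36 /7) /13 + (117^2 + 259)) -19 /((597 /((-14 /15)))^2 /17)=101788052339572 /7297474275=13948.39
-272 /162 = -136 /81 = -1.68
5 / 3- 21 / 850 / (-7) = 4259 / 2550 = 1.67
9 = 9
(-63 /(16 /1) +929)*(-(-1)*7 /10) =103607 /160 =647.54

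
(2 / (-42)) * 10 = -10 / 21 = -0.48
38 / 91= 0.42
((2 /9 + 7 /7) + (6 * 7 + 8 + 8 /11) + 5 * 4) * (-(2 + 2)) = -28492 /99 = -287.80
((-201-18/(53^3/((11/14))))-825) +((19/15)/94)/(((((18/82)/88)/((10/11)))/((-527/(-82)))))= -1315119099569/1322474391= -994.44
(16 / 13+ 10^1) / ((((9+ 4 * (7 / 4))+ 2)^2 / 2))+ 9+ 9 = 19027 / 1053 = 18.07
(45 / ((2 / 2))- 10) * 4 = 140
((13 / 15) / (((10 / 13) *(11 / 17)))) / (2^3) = 2873 / 13200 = 0.22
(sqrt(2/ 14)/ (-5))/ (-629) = sqrt(7)/ 22015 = 0.00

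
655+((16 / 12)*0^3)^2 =655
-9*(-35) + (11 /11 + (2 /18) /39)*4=111973 /351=319.01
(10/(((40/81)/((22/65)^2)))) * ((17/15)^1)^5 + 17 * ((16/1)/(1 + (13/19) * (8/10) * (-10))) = -2236447303/39609375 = -56.46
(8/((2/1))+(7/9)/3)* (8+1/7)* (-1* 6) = -4370/21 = -208.10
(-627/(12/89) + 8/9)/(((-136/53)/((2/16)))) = 8870981/39168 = 226.49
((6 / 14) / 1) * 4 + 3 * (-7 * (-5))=747 / 7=106.71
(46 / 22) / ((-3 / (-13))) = 299 / 33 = 9.06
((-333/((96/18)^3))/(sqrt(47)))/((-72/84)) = 20979 * sqrt(47)/385024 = 0.37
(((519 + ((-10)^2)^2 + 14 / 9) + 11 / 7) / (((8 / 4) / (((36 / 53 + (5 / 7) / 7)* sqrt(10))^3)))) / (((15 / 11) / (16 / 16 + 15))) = 974547242670454816* sqrt(10) / 3310378502697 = 930947.62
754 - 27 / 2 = 1481 / 2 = 740.50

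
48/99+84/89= 4196/2937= 1.43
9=9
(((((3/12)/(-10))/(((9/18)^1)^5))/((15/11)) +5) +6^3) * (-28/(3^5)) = -462868/18225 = -25.40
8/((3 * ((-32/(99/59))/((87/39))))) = -957/3068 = -0.31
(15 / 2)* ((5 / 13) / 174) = 25 / 1508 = 0.02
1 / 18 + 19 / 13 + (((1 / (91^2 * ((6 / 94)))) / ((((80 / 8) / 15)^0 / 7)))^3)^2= 6062873227606745349473 / 3996372775366010532402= 1.52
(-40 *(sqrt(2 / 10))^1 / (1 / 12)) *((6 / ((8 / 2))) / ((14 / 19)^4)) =-1172889 *sqrt(5) / 2401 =-1092.32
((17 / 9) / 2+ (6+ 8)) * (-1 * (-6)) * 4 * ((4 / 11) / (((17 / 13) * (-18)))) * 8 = -223808 / 5049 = -44.33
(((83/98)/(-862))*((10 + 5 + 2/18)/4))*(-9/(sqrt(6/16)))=1411*sqrt(6)/63357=0.05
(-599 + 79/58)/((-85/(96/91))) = 97872/13195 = 7.42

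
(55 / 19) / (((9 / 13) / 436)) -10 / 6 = 311455 / 171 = 1821.37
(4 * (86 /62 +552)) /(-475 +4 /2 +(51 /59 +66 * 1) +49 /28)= -3238864 /591697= -5.47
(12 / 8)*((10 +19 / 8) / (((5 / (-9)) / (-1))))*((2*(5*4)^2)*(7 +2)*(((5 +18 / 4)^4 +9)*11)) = 172622807775 / 8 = 21577850971.88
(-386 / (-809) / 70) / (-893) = -193 / 25285295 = -0.00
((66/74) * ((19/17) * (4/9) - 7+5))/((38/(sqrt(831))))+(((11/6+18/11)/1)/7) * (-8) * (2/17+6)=-95264/3927 - 1265 * sqrt(831)/35853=-25.28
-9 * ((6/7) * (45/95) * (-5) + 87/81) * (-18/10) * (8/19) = -82392/12635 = -6.52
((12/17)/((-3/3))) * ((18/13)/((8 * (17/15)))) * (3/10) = -243/7514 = -0.03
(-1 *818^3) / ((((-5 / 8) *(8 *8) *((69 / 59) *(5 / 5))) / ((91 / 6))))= 367335860801 / 2070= 177456937.59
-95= -95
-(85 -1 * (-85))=-170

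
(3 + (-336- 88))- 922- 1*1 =-1344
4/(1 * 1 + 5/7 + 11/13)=1.56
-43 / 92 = -0.47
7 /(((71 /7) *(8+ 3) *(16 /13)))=637 /12496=0.05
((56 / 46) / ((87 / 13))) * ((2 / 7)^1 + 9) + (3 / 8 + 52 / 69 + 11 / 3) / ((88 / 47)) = 5987381 / 1408704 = 4.25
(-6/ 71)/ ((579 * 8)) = -1/ 54812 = -0.00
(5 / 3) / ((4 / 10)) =25 / 6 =4.17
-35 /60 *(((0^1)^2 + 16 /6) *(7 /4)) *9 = -49 /2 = -24.50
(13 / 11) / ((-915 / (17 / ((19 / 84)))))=-6188 / 63745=-0.10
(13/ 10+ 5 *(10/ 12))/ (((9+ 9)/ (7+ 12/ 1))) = 5.77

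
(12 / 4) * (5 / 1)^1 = 15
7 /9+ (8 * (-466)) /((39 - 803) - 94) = 6593 /1287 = 5.12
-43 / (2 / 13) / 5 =-559 / 10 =-55.90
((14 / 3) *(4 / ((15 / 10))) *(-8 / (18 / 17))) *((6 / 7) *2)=-4352 / 27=-161.19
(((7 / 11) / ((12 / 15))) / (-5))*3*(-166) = 1743 / 22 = 79.23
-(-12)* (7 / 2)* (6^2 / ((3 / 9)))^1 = 4536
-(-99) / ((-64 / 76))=-1881 / 16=-117.56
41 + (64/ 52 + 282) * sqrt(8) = 41 + 7364 * sqrt(2)/ 13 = 842.10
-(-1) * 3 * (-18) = -54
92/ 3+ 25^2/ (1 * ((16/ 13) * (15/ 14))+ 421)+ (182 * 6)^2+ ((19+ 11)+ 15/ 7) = 962431148528/ 807051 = 1192528.29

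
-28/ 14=-2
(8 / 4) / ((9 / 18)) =4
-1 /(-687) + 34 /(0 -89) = -23269 /61143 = -0.38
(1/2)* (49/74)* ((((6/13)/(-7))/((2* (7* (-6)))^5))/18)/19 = 1/65520667570176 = 0.00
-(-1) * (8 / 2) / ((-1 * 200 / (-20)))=2 / 5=0.40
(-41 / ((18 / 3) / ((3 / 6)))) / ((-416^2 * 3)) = 41 / 6230016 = 0.00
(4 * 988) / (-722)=-104 / 19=-5.47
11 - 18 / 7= 59 / 7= 8.43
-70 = -70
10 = 10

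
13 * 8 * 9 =936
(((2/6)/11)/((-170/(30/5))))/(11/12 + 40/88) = -12/15385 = -0.00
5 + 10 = 15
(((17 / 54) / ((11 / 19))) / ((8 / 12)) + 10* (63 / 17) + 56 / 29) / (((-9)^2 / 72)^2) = 124338416 / 3953367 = 31.45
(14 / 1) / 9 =14 / 9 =1.56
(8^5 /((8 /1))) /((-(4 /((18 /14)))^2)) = -20736 /49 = -423.18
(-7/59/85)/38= -7/190570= -0.00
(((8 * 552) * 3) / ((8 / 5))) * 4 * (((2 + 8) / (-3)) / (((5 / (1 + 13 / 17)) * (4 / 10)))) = -1656000 / 17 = -97411.76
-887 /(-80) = 11.09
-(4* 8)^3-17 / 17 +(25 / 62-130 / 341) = -22348443 / 682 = -32768.98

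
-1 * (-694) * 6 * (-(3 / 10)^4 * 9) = -758889 / 2500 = -303.56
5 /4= 1.25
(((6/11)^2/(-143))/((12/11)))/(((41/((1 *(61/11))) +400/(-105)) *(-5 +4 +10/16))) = 10248/7221643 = 0.00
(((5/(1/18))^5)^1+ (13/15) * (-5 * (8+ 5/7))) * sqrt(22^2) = 2728063782554/21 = 129907799169.24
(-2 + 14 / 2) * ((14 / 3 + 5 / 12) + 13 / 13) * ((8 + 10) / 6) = 365 / 4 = 91.25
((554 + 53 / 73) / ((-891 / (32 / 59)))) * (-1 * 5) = 1.69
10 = 10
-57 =-57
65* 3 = 195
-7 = -7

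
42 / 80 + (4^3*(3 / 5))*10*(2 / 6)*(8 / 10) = 4117 / 40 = 102.92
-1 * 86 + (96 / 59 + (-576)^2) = 19569806 / 59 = 331691.63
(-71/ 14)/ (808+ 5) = -71/ 11382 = -0.01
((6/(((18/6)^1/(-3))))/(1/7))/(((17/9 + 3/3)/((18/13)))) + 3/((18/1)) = -20243/1014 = -19.96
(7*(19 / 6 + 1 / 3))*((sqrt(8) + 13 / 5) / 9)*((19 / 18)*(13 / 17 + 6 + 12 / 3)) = 738283 / 9180 + 56791*sqrt(2) / 918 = 167.91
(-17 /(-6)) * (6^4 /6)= 612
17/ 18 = 0.94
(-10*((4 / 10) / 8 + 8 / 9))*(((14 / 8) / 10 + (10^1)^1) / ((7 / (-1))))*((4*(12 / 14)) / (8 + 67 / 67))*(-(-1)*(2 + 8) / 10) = 68783 / 13230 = 5.20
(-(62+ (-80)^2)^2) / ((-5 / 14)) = 584604216 / 5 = 116920843.20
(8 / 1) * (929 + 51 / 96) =29745 / 4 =7436.25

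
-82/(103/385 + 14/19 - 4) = 599830/21913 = 27.37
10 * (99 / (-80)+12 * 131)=125661 / 8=15707.62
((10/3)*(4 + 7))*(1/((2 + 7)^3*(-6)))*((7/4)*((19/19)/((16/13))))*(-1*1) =5005/419904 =0.01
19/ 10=1.90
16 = 16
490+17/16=7857/16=491.06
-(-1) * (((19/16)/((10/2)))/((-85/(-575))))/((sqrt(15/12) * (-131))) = -437 * sqrt(5)/89080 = -0.01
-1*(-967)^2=-935089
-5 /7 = -0.71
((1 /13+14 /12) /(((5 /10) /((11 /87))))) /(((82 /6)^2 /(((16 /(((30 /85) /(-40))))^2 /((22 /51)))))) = 24399923200 /1901211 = 12833.88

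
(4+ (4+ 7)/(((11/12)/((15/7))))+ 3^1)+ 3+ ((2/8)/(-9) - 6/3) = 8489/252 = 33.69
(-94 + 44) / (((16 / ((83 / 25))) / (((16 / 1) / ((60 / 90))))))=-249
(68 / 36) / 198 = 17 / 1782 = 0.01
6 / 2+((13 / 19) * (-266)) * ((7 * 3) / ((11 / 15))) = -5208.82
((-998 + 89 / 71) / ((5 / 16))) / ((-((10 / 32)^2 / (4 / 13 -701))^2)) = 6157215816209137664 / 37496875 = 164206105607.71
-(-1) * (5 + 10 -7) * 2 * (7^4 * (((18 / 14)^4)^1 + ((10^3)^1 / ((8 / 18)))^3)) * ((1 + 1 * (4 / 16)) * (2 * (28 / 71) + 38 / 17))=1996469016103953000 / 1207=1654075406879828.50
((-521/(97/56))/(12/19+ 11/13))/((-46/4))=14412944/814315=17.70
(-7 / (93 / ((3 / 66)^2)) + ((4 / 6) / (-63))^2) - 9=-4823644289 / 535957884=-9.00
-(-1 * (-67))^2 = -4489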